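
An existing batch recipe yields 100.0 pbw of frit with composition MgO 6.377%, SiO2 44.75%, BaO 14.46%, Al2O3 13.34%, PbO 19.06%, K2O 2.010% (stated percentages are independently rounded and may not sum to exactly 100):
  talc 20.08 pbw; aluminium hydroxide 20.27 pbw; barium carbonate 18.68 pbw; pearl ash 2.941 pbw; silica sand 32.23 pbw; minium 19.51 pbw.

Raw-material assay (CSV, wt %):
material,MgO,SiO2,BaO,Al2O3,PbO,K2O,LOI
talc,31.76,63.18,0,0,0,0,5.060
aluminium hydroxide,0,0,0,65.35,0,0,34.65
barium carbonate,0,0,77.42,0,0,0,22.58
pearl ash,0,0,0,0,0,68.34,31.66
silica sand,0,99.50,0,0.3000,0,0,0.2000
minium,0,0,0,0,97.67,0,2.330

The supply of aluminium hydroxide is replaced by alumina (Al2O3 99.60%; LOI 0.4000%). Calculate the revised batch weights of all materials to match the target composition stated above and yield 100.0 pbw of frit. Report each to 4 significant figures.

Revised batch per 100.0 pbw frit:
  talc: 20.08 pbw
  alumina: 13.30 pbw
  barium carbonate: 18.68 pbw
  pearl ash: 2.941 pbw
  silica sand: 32.23 pbw
  minium: 19.51 pbw
Total batch = 106.7 pbw; LOI loss = 6.737 pbw

Values along the way are printed, rounded to four significant figures, within the worked lines — all internal work maintains full precision at all times; exactly one rounding is applied to each reported result; all derived quantities, including the totals, LOI, the six compositions, yield, net glass mass, are computed from the weighed amounts on 100.0 pbw of glass at exact precision, as written in question or answer.
Target oxide masses per 100.0 pbw frit:
  MgO: 6.377% × 100.0 = 6.377 pbw
  SiO2: 44.75% × 100.0 = 44.75 pbw
  BaO: 14.46% × 100.0 = 14.46 pbw
  Al2O3: 13.34% × 100.0 = 13.34 pbw
  PbO: 19.06% × 100.0 = 19.06 pbw
  K2O: 2.010% × 100.0 = 2.010 pbw
Oxide-by-oxide audit applying the batch weights above, under the basis named above (target by target, the sums agree modulo rounding of the values):
  MgO: 20.08·0.3176 = 6.377 pbw (target 6.377 pbw)
  SiO2: 20.08·0.6318 + 32.23·0.9950 = 44.76 pbw (target 44.75 pbw)
  BaO: 18.68·0.7742 = 14.46 pbw (target 14.46 pbw)
  Al2O3: 13.30·0.9960 + 32.23·0.003000 = 13.34 pbw (target 13.34 pbw)
  PbO: 19.51·0.9767 = 19.06 pbw (target 19.06 pbw)
  K2O: 2.941·0.6834 = 2.010 pbw (target 2.010 pbw)
Glass-mass sanity pass: total batch − LOI = 100.0 pbw (summing oxide targets gives 100.0 pbw; against the stated basis, 100.0 pbw — a pure rounding effect).
Batch total: Σ batch = 106.7 pbw; loss to ignition Σ batch·LOI = 6.737 pbw; yield = glass ÷ total batch = 93.69%.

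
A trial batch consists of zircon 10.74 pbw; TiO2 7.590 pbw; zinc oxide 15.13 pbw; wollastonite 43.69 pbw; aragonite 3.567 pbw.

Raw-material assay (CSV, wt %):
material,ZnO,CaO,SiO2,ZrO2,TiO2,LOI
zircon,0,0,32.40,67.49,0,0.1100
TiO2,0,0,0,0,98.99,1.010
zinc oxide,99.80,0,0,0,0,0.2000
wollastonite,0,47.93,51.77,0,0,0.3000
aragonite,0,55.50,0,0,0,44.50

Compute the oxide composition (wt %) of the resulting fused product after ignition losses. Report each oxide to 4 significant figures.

Glass mass = 78.88 pbw (batch 80.72 − LOI 1.837).
Composition: ZnO 19.14%, CaO 29.06%, SiO2 33.09%, ZrO2 9.189%, TiO2 9.525%

All internal work runs at full precision from first step to last. Mid-chain values are shown rounded to four significant digits at each printed step. Each reported value sees exactly one rounding. The derived quantities are carried in full float precision (net glass mass, five oxide percentages, the totals, LOI, yield) from the batch weights per 78.88 pbw of glass, as quoted within question or answer.
Delivered oxide masses:
  ZnO: 15.13·0.9980 = 15.10 pbw
  CaO: 43.69·0.4793 + 3.567·0.5550 = 22.92 pbw
  SiO2: 10.74·0.3240 + 43.69·0.5177 = 26.10 pbw
  ZrO2: 10.74·0.6749 = 7.248 pbw
  TiO2: 7.590·0.9899 = 7.513 pbw
LOI: 10.74·0.001100 + 7.590·0.01010 + 15.13·0.002000 + 43.69·0.003000 + 3.567·0.4450 = 1.837 pbw
The glass mass, total less LOI, = 80.72 − 1.837 = 78.88 pbw (consistent with Σ oxide mass)
each wt % is 100 × oxide ÷ glass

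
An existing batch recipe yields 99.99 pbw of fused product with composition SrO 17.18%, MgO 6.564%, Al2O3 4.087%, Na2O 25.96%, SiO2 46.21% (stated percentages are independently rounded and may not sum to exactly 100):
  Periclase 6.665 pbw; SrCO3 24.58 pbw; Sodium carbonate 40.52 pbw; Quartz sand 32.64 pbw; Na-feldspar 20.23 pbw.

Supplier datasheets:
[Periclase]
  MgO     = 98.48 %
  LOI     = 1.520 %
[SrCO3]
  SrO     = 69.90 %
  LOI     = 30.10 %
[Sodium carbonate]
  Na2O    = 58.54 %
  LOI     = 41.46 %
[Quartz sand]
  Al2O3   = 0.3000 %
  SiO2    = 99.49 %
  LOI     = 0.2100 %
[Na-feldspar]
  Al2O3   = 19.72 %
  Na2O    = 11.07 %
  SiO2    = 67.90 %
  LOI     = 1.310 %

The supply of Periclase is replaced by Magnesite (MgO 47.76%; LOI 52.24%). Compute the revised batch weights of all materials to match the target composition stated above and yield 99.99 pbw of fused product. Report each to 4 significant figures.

Each numeric step keeps exact precision in every operation; in-progress results appear with 4-significant-digit rounding on the page; every reported number sees exactly one rounding; derived quantities, including the yield, totals, five oxide percentages, net glass mass, LOI, are carried from the batch weights at 99.99 pbw of glass in full float precision as they appear in the problem or the answer.
Target oxide masses per 99.99 pbw fused product:
  SrO: 17.18% × 99.99 = 17.18 pbw
  MgO: 6.564% × 99.99 = 6.563 pbw
  Al2O3: 4.087% × 99.99 = 4.087 pbw
  Na2O: 25.96% × 99.99 = 25.96 pbw
  SiO2: 46.21% × 99.99 = 46.21 pbw
Mass-balance tally per oxide applying the batch weights above, for the quoted basis mass (summed amounts equal target values modulo rounding of the values):
  SrO: 24.58·0.6990 = 17.18 pbw (target 17.18 pbw)
  MgO: 13.74·0.4776 = 6.562 pbw (target 6.563 pbw)
  Al2O3: 32.64·0.003000 + 20.23·0.1972 = 4.087 pbw (target 4.087 pbw)
  Na2O: 40.52·0.5854 + 20.23·0.1107 = 25.96 pbw (target 25.96 pbw)
  SiO2: 32.64·0.9949 + 20.23·0.6790 = 46.21 pbw (target 46.21 pbw)
Glass mass check: total charge less LOI = 100.0 pbw (the Σ of target masses is 99.99 pbw; basis as stated: 99.99 pbw — a pure rounding effect).
Batch total: Σ batch = 131.7 pbw; LOI removed, Σ of batch·LOI: 31.71 pbw; glass ÷ batch gives a yield of 75.92%.

Revised batch per 99.99 pbw fused product:
  Magnesite: 13.74 pbw
  SrCO3: 24.58 pbw
  Sodium carbonate: 40.52 pbw
  Quartz sand: 32.64 pbw
  Na-feldspar: 20.23 pbw
Total batch = 131.7 pbw; LOI loss = 31.71 pbw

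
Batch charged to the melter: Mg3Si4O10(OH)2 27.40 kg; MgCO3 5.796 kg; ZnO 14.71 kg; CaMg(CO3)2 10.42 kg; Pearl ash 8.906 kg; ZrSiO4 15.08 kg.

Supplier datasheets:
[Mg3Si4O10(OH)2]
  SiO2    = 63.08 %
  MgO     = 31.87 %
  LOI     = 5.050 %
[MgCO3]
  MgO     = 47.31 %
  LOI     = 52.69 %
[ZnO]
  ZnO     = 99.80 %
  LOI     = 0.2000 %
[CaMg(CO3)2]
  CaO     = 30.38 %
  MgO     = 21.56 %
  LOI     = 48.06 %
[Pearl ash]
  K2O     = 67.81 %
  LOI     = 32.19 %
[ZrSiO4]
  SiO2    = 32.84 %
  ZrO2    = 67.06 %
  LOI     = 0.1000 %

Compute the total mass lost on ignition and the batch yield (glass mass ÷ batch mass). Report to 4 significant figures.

LOI loss = 12.36 kg; glass = 69.96 kg; yield = 84.99%

Mid-chain values appear (rounded to 4 significant figures) within the worked lines — the working math runs at exact precision throughout. Each reported number includes exactly one rounding. Derived quantities, which include six oxide percentages, yield, LOI, the totals, glass mass, are re-derived at exact precision, as given in the problem or the answer, from the batch weights for 69.96 kg of glass.
LOI of each material in turn:
  Mg3Si4O10(OH)2: 27.40 × 0.05050 = 1.384 kg
  MgCO3: 5.796 × 0.5269 = 3.054 kg
  ZnO: 14.71 × 0.002000 = 0.02942 kg
  CaMg(CO3)2: 10.42 × 0.4806 = 5.008 kg
  Pearl ash: 8.906 × 0.3219 = 2.867 kg
  ZrSiO4: 15.08 × 0.001000 = 0.01508 kg
Total LOI = 12.36 kg
Glass = batch − LOI = 82.31 − 12.36 = 69.96 kg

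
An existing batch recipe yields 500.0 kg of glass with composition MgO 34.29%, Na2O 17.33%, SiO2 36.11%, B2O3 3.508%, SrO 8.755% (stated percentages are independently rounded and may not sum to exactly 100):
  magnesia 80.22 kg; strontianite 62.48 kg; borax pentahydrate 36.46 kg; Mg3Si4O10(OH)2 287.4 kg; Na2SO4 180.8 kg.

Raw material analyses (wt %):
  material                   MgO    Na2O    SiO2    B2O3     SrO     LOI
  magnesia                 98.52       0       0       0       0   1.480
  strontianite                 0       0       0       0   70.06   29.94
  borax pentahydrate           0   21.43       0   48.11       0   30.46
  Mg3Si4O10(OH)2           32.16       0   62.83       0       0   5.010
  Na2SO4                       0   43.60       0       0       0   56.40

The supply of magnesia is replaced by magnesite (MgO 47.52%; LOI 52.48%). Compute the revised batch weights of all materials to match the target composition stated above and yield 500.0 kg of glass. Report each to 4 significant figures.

The whole derivation runs at exact precision in every operation; in-progress results are displayed with 4-significant-digit rounding as written; each reported value takes just one rounding. The derived quantities, which include LOI, yield, net glass mass, five oxide percentages, the totals, are recomputed in exact precision, as written in problem or answer, starting from the weights for 500.0 kg of glass.
Target masses of each oxide per 500.0 kg glass:
  MgO: 34.29% × 500.0 = 171.4 kg
  Na2O: 17.33% × 500.0 = 86.65 kg
  SiO2: 36.11% × 500.0 = 180.6 kg
  B2O3: 3.508% × 500.0 = 17.54 kg
  SrO: 8.755% × 500.0 = 43.78 kg
Per-oxide balance check per the reported batch figures, relative to the basis at hand (sums match the target masses within answer rounding):
  MgO: 166.3·0.4752 + 287.4·0.3216 = 171.5 kg (target 171.4 kg)
  Na2O: 36.46·0.2143 + 180.8·0.4360 = 86.64 kg (target 86.65 kg)
  SiO2: 287.4·0.6283 = 180.6 kg (target 180.6 kg)
  B2O3: 36.46·0.4811 = 17.54 kg (target 17.54 kg)
  SrO: 62.48·0.7006 = 43.77 kg (target 43.78 kg)
Glass-mass sanity pass: batch total minus LOI = 500.0 kg (the targets, summed, come to 500.0 kg; with the basis standing at 500.0 kg — differing by rounding only).
Summing the batch: Σ batch = 733.4 kg; ignition loss, Σ(batch × LOI) = 233.5 kg; as yield: glass ÷ batch → 68.17%.

Revised batch per 500.0 kg glass:
  magnesite: 166.3 kg
  strontianite: 62.48 kg
  borax pentahydrate: 36.46 kg
  Mg3Si4O10(OH)2: 287.4 kg
  Na2SO4: 180.8 kg
Total batch = 733.4 kg; LOI loss = 233.5 kg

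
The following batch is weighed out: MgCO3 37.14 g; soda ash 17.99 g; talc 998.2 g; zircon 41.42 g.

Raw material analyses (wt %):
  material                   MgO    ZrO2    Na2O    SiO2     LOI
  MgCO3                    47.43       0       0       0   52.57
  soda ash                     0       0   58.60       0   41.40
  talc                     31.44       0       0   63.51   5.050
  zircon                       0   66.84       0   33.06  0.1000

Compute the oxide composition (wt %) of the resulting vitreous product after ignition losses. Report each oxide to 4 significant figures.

Rounding to 4 significant figures extends to every in-between result as shown — the working math holds exact precision end to end; exactly one rounding lands on every reported value; the derived quantities, which include the four compositions, LOI, totals, the yield, net glass mass, are rebuilt in full precision, as they appear in problem or answer, from the batch weights for 1017 g of glass.
Oxide masses out of the charge:
  MgO: 37.14·0.4743 + 998.2·0.3144 = 331.4 g
  ZrO2: 41.42·0.6684 = 27.69 g
  Na2O: 17.99·0.5860 = 10.54 g
  SiO2: 998.2·0.6351 + 41.42·0.3306 = 647.7 g
LOI: 37.14·0.5257 + 17.99·0.4140 + 998.2·0.05050 + 41.42·0.001000 = 77.42 g
Glass = total batch minus LOI = 1095 − 77.42 = 1017 g (the oxide masses sum to this)
wt %: oxide over glass, times 100

Glass mass = 1017 g (batch 1095 − LOI 77.42).
Composition: MgO 32.58%, ZrO2 2.721%, Na2O 1.036%, SiO2 63.66%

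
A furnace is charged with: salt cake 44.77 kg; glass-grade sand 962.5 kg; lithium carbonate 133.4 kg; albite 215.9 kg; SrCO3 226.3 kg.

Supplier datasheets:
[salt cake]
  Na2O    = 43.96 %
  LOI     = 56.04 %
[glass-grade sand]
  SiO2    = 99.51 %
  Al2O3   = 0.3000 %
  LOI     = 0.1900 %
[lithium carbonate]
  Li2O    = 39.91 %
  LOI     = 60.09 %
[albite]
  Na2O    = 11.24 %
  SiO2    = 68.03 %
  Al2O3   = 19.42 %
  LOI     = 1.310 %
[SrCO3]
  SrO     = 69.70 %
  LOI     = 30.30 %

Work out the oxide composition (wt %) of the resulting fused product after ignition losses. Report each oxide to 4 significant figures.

Glass mass = 1404 kg (batch 1583 − LOI 178.5).
Composition: SrO 11.23%, Na2O 3.129%, SiO2 78.66%, Al2O3 3.191%, Li2O 3.791%

Every computation carries full precision from start to finish — rounding to 4 significant figures applies to each intermediate as displayed. A single rounding finalizes each reported result. Derived quantities (LOI, glass mass, totals, the yield, five oxide percentages) are computed in full precision from the batch weights for 1404 kg of glass, precisely as stated by either problem or answer.
Oxide masses out of the charge:
  SrO: 226.3·0.6970 = 157.7 kg
  Na2O: 44.77·0.4396 + 215.9·0.1124 = 43.95 kg
  SiO2: 962.5·0.9951 + 215.9·0.6803 = 1105 kg
  Al2O3: 962.5·0.003000 + 215.9·0.1942 = 44.82 kg
  Li2O: 133.4·0.3991 = 53.24 kg
LOI: 44.77·0.5604 + 962.5·0.001900 + 133.4·0.6009 + 215.9·0.01310 + 226.3·0.3030 = 178.5 kg
Net of LOI, the glass mass = 1583 − 178.5 = 1404 kg (equal to the oxide-mass sum)
percent share: oxide ÷ glass, ×100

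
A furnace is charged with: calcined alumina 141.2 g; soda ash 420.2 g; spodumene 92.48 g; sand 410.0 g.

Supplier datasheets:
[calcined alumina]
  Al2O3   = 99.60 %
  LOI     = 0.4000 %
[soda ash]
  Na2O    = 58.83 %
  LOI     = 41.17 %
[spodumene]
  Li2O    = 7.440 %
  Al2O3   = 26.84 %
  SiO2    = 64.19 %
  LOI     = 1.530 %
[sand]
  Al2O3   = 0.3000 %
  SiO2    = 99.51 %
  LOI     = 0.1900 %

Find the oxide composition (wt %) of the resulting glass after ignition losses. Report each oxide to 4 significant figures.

Glass mass = 888.1 g (batch 1064 − LOI 175.8).
Composition: Li2O 0.7747%, Al2O3 18.77%, Na2O 27.83%, SiO2 52.62%

In-progress results appear rounded off to 4 significant figures within the worked lines; all internal work carries exact precision through the solve — each reported value takes a single rounding; all derived quantities are rebuilt starting from the weights per 888.1 g of glass at full float precision (totals, ignition loss, net glass mass, four oxide percentages, yield) exactly as printed in the problem or the answer.
What the batch supplies per oxide:
  Li2O: 92.48·0.07440 = 6.881 g
  Al2O3: 141.2·0.9960 + 92.48·0.2684 + 410.0·0.003000 = 166.7 g
  Na2O: 420.2·0.5883 = 247.2 g
  SiO2: 92.48·0.6419 + 410.0·0.9951 = 467.4 g
LOI: 141.2·0.004000 + 420.2·0.4117 + 92.48·0.01530 + 410.0·0.001900 = 175.8 g
The glass mass, total less LOI, = 1064 − 175.8 = 888.1 g (consistent with Σ oxide mass)
wt % = oxide mass / glass mass × 100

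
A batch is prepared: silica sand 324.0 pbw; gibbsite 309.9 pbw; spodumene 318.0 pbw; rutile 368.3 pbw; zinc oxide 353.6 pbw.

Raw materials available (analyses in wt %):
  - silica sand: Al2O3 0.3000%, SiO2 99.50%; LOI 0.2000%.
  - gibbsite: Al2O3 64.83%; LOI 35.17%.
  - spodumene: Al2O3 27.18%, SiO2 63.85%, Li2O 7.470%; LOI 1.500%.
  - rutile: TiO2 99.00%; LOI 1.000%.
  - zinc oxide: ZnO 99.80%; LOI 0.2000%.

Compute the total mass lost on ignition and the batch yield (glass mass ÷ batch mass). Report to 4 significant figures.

LOI loss = 118.8 pbw; glass = 1555 pbw; yield = 92.90%

Full precision is carried through the solve; in-progress results are displayed (rounded to four significant figures) on the page; each reported result is rounded a single time. All derived quantities are carried using the weight values on 1555 pbw of glass at full precision (yield, net glass mass, LOI, the totals, the five compositions) as given in question or answer.
Loss on ignition, line by line:
  silica sand: 324.0 × 0.002000 = 0.6480 pbw
  gibbsite: 309.9 × 0.3517 = 109.0 pbw
  spodumene: 318.0 × 0.01500 = 4.770 pbw
  rutile: 368.3 × 0.01000 = 3.683 pbw
  zinc oxide: 353.6 × 0.002000 = 0.7072 pbw
Total LOI = 118.8 pbw
Glass = batch − LOI = 1674 − 118.8 = 1555 pbw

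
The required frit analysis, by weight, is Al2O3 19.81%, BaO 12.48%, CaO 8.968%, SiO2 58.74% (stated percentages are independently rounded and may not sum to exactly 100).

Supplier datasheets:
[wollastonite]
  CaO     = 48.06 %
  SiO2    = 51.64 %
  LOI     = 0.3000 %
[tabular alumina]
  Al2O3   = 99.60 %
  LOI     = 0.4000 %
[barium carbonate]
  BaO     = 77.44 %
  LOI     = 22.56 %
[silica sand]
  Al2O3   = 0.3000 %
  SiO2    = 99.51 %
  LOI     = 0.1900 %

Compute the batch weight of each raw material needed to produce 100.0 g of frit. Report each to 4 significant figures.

The working math holds exact precision in every operation. Rounding to 4 significant digits applies to each in-between result as shown. Exactly one rounding is applied to every reported figure. The derived quantities (ignition loss, totals, four oxide percentages, glass mass, yield) are carried at full precision using the weight values per 100.0 g of glass exactly as printed in question or answer.
Per-oxide target masses for 100.0 g frit:
  Al2O3: 19.81% × 100.0 = 19.81 g
  BaO: 12.48% × 100.0 = 12.48 g
  CaO: 8.968% × 100.0 = 8.968 g
  SiO2: 58.74% × 100.0 = 58.74 g
A balance pass over the oxides, from the weights as reported, at the basis given (summed amounts equal target values exact up to rounding of places):
  Al2O3: 19.74·0.9960 + 49.35·0.003000 = 19.81 g (target 19.81 g)
  BaO: 16.12·0.7744 = 12.48 g (target 12.48 g)
  CaO: 18.66·0.4806 = 8.968 g (target 8.968 g)
  SiO2: 18.66·0.5164 + 49.35·0.9951 = 58.74 g (target 58.74 g)
Mass balance on the glass: batch Σ − ignition loss = 100.0 g (targets for the oxides total 100.0 g; versus the stated basis of 100.0 g — differing by rounding only).
Batch grand total — Σ batch = 103.9 g; loss to ignition Σ batch·LOI = 3.865 g; the yield ratio, glass ÷ batch: 96.28%.

Batch per 100.0 g frit:
  wollastonite: 18.66 g
  tabular alumina: 19.74 g
  barium carbonate: 16.12 g
  silica sand: 49.35 g
Total batch = 103.9 g; LOI loss = 3.865 g; yield = 96.28%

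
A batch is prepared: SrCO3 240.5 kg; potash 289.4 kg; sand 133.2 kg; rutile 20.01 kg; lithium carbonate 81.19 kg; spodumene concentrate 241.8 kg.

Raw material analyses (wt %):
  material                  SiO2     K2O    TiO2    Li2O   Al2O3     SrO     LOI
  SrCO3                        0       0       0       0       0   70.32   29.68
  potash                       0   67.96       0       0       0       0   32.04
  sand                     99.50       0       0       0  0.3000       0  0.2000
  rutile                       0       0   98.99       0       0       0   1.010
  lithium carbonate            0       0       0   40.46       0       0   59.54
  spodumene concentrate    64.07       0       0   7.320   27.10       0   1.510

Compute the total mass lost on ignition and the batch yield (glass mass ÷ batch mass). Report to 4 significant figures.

All internal work maintains full precision in all steps; in-progress results appear rounded to 4 significant figures when written out. Every reported value is rounded a single time. The derived quantities (LOI, glass mass, six oxide percentages, the totals, the yield) are recomputed in full float precision using the weight values for 789.5 kg of glass, as quoted within the problem or answer text.
Material-by-material LOI:
  SrCO3: 240.5 × 0.2968 = 71.38 kg
  potash: 289.4 × 0.3204 = 92.72 kg
  sand: 133.2 × 0.002000 = 0.2664 kg
  rutile: 20.01 × 0.01010 = 0.2021 kg
  lithium carbonate: 81.19 × 0.5954 = 48.34 kg
  spodumene concentrate: 241.8 × 0.01510 = 3.651 kg
Total LOI = 216.6 kg
Glass = batch − LOI = 1006 − 216.6 = 789.5 kg

LOI loss = 216.6 kg; glass = 789.5 kg; yield = 78.47%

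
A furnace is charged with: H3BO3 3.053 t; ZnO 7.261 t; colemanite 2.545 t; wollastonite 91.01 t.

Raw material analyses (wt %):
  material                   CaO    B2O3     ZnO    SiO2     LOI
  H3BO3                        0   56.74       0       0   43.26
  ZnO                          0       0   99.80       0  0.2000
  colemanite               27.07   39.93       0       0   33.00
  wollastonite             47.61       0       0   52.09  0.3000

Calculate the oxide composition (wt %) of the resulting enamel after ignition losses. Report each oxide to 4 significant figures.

Intermediates are displayed rounded off to 4 significant figures on the page — every computation carries full precision from first step to last; each reported number is rounded only once. Derived quantities (four oxide percentages, totals, ignition loss, net glass mass, yield) are re-derived at full float precision from the weighed amounts per 101.4 t of glass exactly as printed in question or answer.
Oxide masses out of the charge:
  CaO: 2.545·0.2707 + 91.01·0.4761 = 44.02 t
  B2O3: 3.053·0.5674 + 2.545·0.3993 = 2.748 t
  ZnO: 7.261·0.9980 = 7.246 t
  SiO2: 91.01·0.5209 = 47.41 t
LOI: 3.053·0.4326 + 7.261·0.002000 + 2.545·0.3300 + 91.01·0.003000 = 2.448 t
batch − LOI leaves glass = 103.9 − 2.448 = 101.4 t (= Σ oxide masses)
wt % = 100 × oxide mass / glass mass

Glass mass = 101.4 t (batch 103.9 − LOI 2.448).
Composition: CaO 43.40%, B2O3 2.710%, ZnO 7.145%, SiO2 46.74%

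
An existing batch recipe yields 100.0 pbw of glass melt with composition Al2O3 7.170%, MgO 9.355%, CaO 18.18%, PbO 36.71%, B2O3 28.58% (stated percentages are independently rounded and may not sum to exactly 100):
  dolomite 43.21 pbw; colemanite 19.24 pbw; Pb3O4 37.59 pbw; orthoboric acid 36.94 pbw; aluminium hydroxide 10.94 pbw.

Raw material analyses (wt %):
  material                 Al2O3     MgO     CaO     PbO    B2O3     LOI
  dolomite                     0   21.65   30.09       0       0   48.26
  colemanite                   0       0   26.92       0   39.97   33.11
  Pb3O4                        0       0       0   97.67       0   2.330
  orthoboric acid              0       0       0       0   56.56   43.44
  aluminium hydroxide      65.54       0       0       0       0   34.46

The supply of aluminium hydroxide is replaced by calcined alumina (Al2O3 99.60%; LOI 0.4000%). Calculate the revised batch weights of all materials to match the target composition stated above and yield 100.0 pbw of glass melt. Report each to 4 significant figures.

Revised batch per 100.0 pbw glass melt:
  dolomite: 43.21 pbw
  colemanite: 19.24 pbw
  Pb3O4: 37.59 pbw
  orthoboric acid: 36.94 pbw
  calcined alumina: 7.199 pbw
Total batch = 144.2 pbw; LOI loss = 44.17 pbw

Mid-chain values appear, rounded to four significant figures, when written out. Exact precision is carried at each step — every reported number is rounded just once — all derived quantities (yield, the totals, LOI, five oxide percentages, net glass mass) are re-derived in exact precision from the weighed amounts per 100.0 pbw of glass exactly as shown in either problem or answer.
Target oxide masses per 100.0 pbw glass melt:
  Al2O3: 7.170% × 100.0 = 7.170 pbw
  MgO: 9.355% × 100.0 = 9.355 pbw
  CaO: 18.18% × 100.0 = 18.18 pbw
  PbO: 36.71% × 100.0 = 36.71 pbw
  B2O3: 28.58% × 100.0 = 28.58 pbw
Checking each oxide sum given the weights on record, versus the basis set out (each sum matches its target mass inside rounding margins):
  Al2O3: 7.199·0.9960 = 7.170 pbw (target 7.170 pbw)
  MgO: 43.21·0.2165 = 9.355 pbw (target 9.355 pbw)
  CaO: 43.21·0.3009 + 19.24·0.2692 = 18.18 pbw (target 18.18 pbw)
  PbO: 37.59·0.9767 = 36.71 pbw (target 36.71 pbw)
  B2O3: 19.24·0.3997 + 36.94·0.5656 = 28.58 pbw (target 28.58 pbw)
Glass-mass closure: the batch minus its LOI: 100.0 pbw (the targets, summed, come to 99.99 pbw; versus the stated basis of 100.0 pbw — rounding explains the deltas).
Batch grand total — Σ batch = 144.2 pbw; LOI removed, Σ of batch·LOI: 44.17 pbw; yield: glass divided by total = 69.36%.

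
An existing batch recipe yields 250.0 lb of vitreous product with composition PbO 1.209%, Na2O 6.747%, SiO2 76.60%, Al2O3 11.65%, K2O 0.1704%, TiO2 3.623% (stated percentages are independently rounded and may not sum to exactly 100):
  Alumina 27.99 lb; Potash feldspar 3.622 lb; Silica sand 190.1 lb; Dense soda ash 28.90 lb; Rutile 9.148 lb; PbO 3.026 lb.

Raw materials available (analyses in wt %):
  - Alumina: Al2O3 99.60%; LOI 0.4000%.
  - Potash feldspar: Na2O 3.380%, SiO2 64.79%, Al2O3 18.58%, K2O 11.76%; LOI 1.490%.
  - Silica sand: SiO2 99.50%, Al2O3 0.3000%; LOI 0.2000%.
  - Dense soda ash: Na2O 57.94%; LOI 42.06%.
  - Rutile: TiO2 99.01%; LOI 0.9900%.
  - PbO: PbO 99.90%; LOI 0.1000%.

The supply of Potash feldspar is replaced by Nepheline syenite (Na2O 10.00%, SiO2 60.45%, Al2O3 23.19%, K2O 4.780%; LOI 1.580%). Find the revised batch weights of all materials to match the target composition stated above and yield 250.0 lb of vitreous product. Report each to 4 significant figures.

Revised batch per 250.0 lb vitreous product:
  Alumina: 26.60 lb
  Nepheline syenite: 8.912 lb
  Silica sand: 187.0 lb
  Dense soda ash: 27.57 lb
  Rutile: 9.148 lb
  PbO: 3.026 lb
Total batch = 262.3 lb; LOI loss = 12.31 lb

Intermediates appear, rounded to four significant figures, when written out — each numeric step runs at full precision through every step; each reported figure receives exactly one rounding. All derived quantities are rebuilt at full float precision (net glass mass, totals, six oxide percentages, yield, LOI) starting from the weights per 250.0 lb of glass, as given in problem or answer.
Target oxide masses per 250.0 lb vitreous product:
  PbO: 1.209% × 250.0 = 3.022 lb
  Na2O: 6.747% × 250.0 = 16.87 lb
  SiO2: 76.60% × 250.0 = 191.5 lb
  Al2O3: 11.65% × 250.0 = 29.12 lb
  K2O: 0.1704% × 250.0 = 0.4260 lb
  TiO2: 3.623% × 250.0 = 9.058 lb
Checking each oxide sum on the weights just shown, versus the basis set out (sum by sum, the targets are met up to rounding of the answer):
  PbO: 3.026·0.9990 = 3.023 lb (target 3.022 lb)
  Na2O: 8.912·0.1000 + 27.57·0.5794 = 16.87 lb (target 16.87 lb)
  SiO2: 8.912·0.6045 + 187.0·0.9950 = 191.5 lb (target 191.5 lb)
  Al2O3: 26.60·0.9960 + 8.912·0.2319 + 187.0·0.003000 = 29.12 lb (target 29.12 lb)
  K2O: 8.912·0.04780 = 0.4260 lb (target 0.4260 lb)
  TiO2: 9.148·0.9901 = 9.057 lb (target 9.058 lb)
The glass-mass cross-check: whole batch net of LOI = 249.9 lb (targets for the oxides total 250.0 lb; versus the stated basis of 250.0 lb — differing by rounding only).
Batch grand total — Σ batch = 262.3 lb; loss to ignition Σ batch·LOI = 12.31 lb; yield = glass ÷ total batch = 95.31%.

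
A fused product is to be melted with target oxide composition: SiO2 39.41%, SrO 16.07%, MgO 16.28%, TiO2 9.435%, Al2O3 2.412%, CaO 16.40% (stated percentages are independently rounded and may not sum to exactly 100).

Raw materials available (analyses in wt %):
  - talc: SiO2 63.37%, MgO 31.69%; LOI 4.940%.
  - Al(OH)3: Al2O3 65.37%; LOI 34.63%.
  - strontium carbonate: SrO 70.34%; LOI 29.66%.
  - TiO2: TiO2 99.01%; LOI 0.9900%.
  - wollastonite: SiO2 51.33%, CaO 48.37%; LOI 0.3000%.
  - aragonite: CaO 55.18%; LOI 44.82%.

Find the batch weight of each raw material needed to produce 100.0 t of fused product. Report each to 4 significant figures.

Batch per 100.0 t fused product:
  talc: 51.37 t
  Al(OH)3: 3.690 t
  strontium carbonate: 22.85 t
  TiO2: 9.529 t
  wollastonite: 13.36 t
  aragonite: 18.01 t
Total batch = 118.8 t; LOI loss = 18.80 t; yield = 84.18%

Working values are printed with 4-significant-digit rounding in the printout. All arithmetic carries full float precision at each step. Exactly one rounding lands on each reported value — derived quantities (six oxide percentages, glass mass, the yield, the totals, LOI) are rebuilt using the weight values on 100.0 t of glass in full precision exactly as shown in either problem or answer.
Per-oxide target masses for 100.0 t fused product:
  SiO2: 39.41% × 100.0 = 39.41 t
  SrO: 16.07% × 100.0 = 16.07 t
  MgO: 16.28% × 100.0 = 16.28 t
  TiO2: 9.435% × 100.0 = 9.435 t
  Al2O3: 2.412% × 100.0 = 2.412 t
  CaO: 16.40% × 100.0 = 16.40 t
Sums-versus-targets review on the weights just shown, at the basis given (sums match the target masses exact up to rounding of places):
  SiO2: 51.37·0.6337 + 13.36·0.5133 = 39.41 t (target 39.41 t)
  SrO: 22.85·0.7034 = 16.07 t (target 16.07 t)
  MgO: 51.37·0.3169 = 16.28 t (target 16.28 t)
  TiO2: 9.529·0.9901 = 9.435 t (target 9.435 t)
  Al2O3: 3.690·0.6537 = 2.412 t (target 2.412 t)
  CaO: 13.36·0.4837 + 18.01·0.5518 = 16.40 t (target 16.40 t)
Glass-mass closure: Σ batch − LOI loss = 100.0 t (targets for the oxides total 100.0 t; versus the stated basis of 100.0 t — differing by rounding only).
Adding the batch up: Σ batch = 118.8 t; LOI removed, Σ of batch·LOI: 18.80 t; yield: glass divided by total = 84.18%.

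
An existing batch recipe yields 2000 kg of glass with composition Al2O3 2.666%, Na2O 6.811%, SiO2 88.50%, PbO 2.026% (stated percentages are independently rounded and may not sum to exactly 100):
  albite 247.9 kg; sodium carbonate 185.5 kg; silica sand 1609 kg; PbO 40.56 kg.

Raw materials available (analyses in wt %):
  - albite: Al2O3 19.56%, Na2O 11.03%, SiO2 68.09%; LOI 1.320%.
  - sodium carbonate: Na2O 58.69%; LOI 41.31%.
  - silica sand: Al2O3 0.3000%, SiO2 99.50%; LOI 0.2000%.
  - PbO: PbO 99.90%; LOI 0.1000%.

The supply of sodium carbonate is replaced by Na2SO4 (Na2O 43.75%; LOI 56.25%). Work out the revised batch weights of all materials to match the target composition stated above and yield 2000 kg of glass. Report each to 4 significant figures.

The intermediate values are rounded off to 4 significant digits wherever printed; the working math keeps full float precision at each step; every reported result takes exactly one rounding — all derived quantities are rebuilt in full float precision (the yield, glass mass, ignition loss, totals, four oxide percentages) starting from the weights per 2000 kg of glass as set out in the problem or the answer.
Target masses of each oxide per 2000 kg glass:
  Al2O3: 2.666% × 2000 = 53.32 kg
  Na2O: 6.811% × 2000 = 136.2 kg
  SiO2: 88.50% × 2000 = 1770 kg
  PbO: 2.026% × 2000 = 40.52 kg
Per-oxide balance check applying the batch weights above, versus the basis set out (delivered sums recover each target once rounding is allowed for):
  Al2O3: 247.9·0.1956 + 1609·0.003000 = 53.32 kg (target 53.32 kg)
  Na2O: 247.9·0.1103 + 248.9·0.4375 = 136.2 kg (target 136.2 kg)
  SiO2: 247.9·0.6809 + 1609·0.9950 = 1770 kg (target 1770 kg)
  PbO: 40.56·0.9990 = 40.52 kg (target 40.52 kg)
Mass balance on the glass: total batch − LOI = 2000 kg (per-oxide target masses sum to 2000 kg; versus the stated basis of 2000 kg — rounding explains the deltas).
Batch total: Σ batch = 2146 kg; loss to ignition Σ batch·LOI = 146.5 kg; glass ÷ batch gives a yield of 93.17%.

Revised batch per 2000 kg glass:
  albite: 247.9 kg
  Na2SO4: 248.9 kg
  silica sand: 1609 kg
  PbO: 40.56 kg
Total batch = 2146 kg; LOI loss = 146.5 kg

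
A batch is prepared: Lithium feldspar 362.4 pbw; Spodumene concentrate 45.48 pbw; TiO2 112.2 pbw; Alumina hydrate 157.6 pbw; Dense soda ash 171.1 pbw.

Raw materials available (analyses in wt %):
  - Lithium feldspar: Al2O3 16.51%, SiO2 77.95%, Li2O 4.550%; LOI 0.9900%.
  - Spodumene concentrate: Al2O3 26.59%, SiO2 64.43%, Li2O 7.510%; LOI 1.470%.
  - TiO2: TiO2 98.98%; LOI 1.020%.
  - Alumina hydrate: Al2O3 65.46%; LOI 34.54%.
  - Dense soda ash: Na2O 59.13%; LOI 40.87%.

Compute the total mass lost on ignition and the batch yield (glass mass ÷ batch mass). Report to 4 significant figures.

LOI loss = 129.8 pbw; glass = 719.0 pbw; yield = 84.71%

The whole derivation holds full float precision from start to finish — values along the way are shown rounded off to 4 significant figures when written out — every reported number takes just one rounding — derived quantities (the yield, glass mass, LOI, five oxide percentages, the totals) are carried starting from the weights on 719.0 pbw of glass at exact precision, as given in question or answer.
LOI of each material in turn:
  Lithium feldspar: 362.4 × 0.009900 = 3.588 pbw
  Spodumene concentrate: 45.48 × 0.01470 = 0.6686 pbw
  TiO2: 112.2 × 0.01020 = 1.144 pbw
  Alumina hydrate: 157.6 × 0.3454 = 54.44 pbw
  Dense soda ash: 171.1 × 0.4087 = 69.93 pbw
Total LOI = 129.8 pbw
Glass = batch − LOI = 848.8 − 129.8 = 719.0 pbw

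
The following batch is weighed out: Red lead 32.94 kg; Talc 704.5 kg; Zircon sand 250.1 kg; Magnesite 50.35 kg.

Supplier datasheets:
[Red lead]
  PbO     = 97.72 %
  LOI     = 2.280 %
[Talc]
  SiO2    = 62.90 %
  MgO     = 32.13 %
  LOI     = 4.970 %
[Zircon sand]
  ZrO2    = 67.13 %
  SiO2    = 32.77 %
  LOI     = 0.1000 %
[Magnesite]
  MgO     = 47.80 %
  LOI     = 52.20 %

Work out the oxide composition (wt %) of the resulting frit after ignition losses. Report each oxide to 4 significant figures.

Mid-chain values are displayed, rounded to 4 significant digits, between the steps. The whole derivation carries exact precision at all times — exactly one rounding lands on each reported number; the derived quantities are re-derived in exact precision (yield, the four compositions, glass mass, the totals, ignition loss) starting from the weights per 975.6 kg of glass, as quoted within either problem or answer.
Oxide masses out of the charge:
  PbO: 32.94·0.9772 = 32.19 kg
  ZrO2: 250.1·0.6713 = 167.9 kg
  SiO2: 704.5·0.6290 + 250.1·0.3277 = 525.1 kg
  MgO: 704.5·0.3213 + 50.35·0.4780 = 250.4 kg
LOI: 32.94·0.02280 + 704.5·0.04970 + 250.1·0.001000 + 50.35·0.5220 = 62.30 kg
batch − LOI leaves glass = 1038 − 62.30 = 975.6 kg (= the summed oxide contributions)
percent by weight: oxide/glass ×100

Glass mass = 975.6 kg (batch 1038 − LOI 62.30).
Composition: PbO 3.299%, ZrO2 17.21%, SiO2 53.82%, MgO 25.67%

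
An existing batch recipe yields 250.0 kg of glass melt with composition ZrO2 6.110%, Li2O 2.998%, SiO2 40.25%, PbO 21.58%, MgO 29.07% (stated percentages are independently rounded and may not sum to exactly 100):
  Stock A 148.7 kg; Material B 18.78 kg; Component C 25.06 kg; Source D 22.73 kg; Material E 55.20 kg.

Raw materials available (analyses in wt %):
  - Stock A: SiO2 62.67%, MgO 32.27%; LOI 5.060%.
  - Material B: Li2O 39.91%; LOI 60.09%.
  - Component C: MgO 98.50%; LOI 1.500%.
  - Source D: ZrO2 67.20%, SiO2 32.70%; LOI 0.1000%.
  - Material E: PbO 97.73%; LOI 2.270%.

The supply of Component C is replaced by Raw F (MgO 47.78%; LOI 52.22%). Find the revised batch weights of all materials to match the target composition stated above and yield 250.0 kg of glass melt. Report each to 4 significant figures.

Each numeric step maintains full precision through the solve — in-progress results are printed (rounded to four significant figures) between the steps. Every reported value receives exactly one rounding; the derived quantities, which include glass mass, the five compositions, ignition loss, totals, the yield, are re-derived in full precision, as they appear in the problem or answer text, from the batch weights per 250.0 kg of glass.
Oxide mass targets, per 250.0 kg glass melt:
  ZrO2: 6.110% × 250.0 = 15.28 kg
  Li2O: 2.998% × 250.0 = 7.495 kg
  SiO2: 40.25% × 250.0 = 100.6 kg
  PbO: 21.58% × 250.0 = 53.95 kg
  MgO: 29.07% × 250.0 = 72.68 kg
Oxide-by-oxide audit applying the batch weights above, against the basis in use (summed amounts equal target values inside rounding margins):
  ZrO2: 22.73·0.6720 = 15.27 kg (target 15.28 kg)
  Li2O: 18.78·0.3991 = 7.495 kg (target 7.495 kg)
  SiO2: 148.7·0.6267 + 22.73·0.3270 = 100.6 kg (target 100.6 kg)
  PbO: 55.20·0.9773 = 53.95 kg (target 53.95 kg)
  MgO: 148.7·0.3227 + 51.67·0.4778 = 72.67 kg (target 72.68 kg)
Glass-mass bookkeeping: the batch minus its LOI: 250.0 kg (per-oxide target masses sum to 250.0 kg; stated basis 250.0 kg — a pure rounding effect).
Batch grand total — Σ batch = 297.1 kg; Σ batch·LOI gives LOI loss = 47.07 kg; yield = glass ÷ total batch = 84.16%.

Revised batch per 250.0 kg glass melt:
  Stock A: 148.7 kg
  Material B: 18.78 kg
  Raw F: 51.67 kg
  Source D: 22.73 kg
  Material E: 55.20 kg
Total batch = 297.1 kg; LOI loss = 47.07 kg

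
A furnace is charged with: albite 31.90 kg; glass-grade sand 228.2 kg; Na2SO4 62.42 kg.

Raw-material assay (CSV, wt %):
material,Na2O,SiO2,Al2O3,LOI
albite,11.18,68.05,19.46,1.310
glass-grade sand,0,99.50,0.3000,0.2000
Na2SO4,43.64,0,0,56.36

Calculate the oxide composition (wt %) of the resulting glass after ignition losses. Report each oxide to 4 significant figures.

The intermediate values are displayed rounded off to 4 significant digits between the steps — each numeric step carries exact precision in every operation. Every reported number undergoes a single rounding — the derived quantities are re-derived from the batch weights on 286.5 kg of glass in full precision (ignition loss, glass mass, the totals, yield, the three compositions), exactly as shown in the question or the answer.
Mass of each oxide from the mix:
  Na2O: 31.90·0.1118 + 62.42·0.4364 = 30.81 kg
  SiO2: 31.90·0.6805 + 228.2·0.9950 = 248.8 kg
  Al2O3: 31.90·0.1946 + 228.2·0.003000 = 6.892 kg
LOI: 31.90·0.01310 + 228.2·0.002000 + 62.42·0.5636 = 36.05 kg
Resulting glass, batch − LOI: 322.5 − 36.05 = 286.5 kg (matching Σ of the oxides)
oxide / glass × 100 gives the wt %

Glass mass = 286.5 kg (batch 322.5 − LOI 36.05).
Composition: Na2O 10.75%, SiO2 86.84%, Al2O3 2.406%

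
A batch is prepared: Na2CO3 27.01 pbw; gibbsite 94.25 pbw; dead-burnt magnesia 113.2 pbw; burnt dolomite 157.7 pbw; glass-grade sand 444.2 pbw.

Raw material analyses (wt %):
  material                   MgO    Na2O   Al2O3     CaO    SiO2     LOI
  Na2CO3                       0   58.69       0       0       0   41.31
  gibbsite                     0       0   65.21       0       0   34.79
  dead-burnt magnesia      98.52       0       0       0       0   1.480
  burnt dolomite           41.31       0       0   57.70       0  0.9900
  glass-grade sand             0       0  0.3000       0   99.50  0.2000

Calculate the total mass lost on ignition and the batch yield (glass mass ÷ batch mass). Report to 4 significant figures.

All arithmetic keeps full precision end to end — values along the way are printed rounded off to 4 significant digits alongside each step; each reported value includes exactly one rounding; all derived quantities (five oxide percentages, LOI, glass mass, the totals, the yield) are recomputed at exact precision from the batch weights at 788.3 pbw of glass, as given in problem or answer.
LOI of each material in turn:
  Na2CO3: 27.01 × 0.4131 = 11.16 pbw
  gibbsite: 94.25 × 0.3479 = 32.79 pbw
  dead-burnt magnesia: 113.2 × 0.01480 = 1.675 pbw
  burnt dolomite: 157.7 × 0.009900 = 1.561 pbw
  glass-grade sand: 444.2 × 0.002000 = 0.8884 pbw
Total LOI = 48.07 pbw
Glass = batch − LOI = 836.4 − 48.07 = 788.3 pbw

LOI loss = 48.07 pbw; glass = 788.3 pbw; yield = 94.25%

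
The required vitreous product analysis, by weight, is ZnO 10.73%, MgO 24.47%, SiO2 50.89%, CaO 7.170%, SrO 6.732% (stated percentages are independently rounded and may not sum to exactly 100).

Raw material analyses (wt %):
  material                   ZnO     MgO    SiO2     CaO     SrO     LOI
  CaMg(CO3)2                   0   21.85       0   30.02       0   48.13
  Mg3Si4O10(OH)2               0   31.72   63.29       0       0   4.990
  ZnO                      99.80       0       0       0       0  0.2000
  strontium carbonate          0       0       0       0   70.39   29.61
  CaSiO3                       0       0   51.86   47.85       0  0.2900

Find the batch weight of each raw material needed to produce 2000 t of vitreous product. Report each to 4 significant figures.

Working values appear, rounded to 4 significant figures, when written out — all internal work carries full float precision at all times — every reported figure is rounded a single time — the derived quantities are re-derived from the weighed amounts on 2000 t of glass at exact precision (five oxide percentages, LOI, yield, totals, net glass mass), precisely as stated by the problem or answer text.
Oxide mass targets, per 2000 t vitreous product:
  ZnO: 10.73% × 2000 = 214.6 t
  MgO: 24.47% × 2000 = 489.4 t
  SiO2: 50.89% × 2000 = 1018 t
  CaO: 7.170% × 2000 = 143.4 t
  SrO: 6.732% × 2000 = 134.6 t
Per-oxide balance check working from each reported weight, at the basis given (summed amounts equal target values inside rounding margins):
  ZnO: 215.0·0.9980 = 214.6 t (target 214.6 t)
  MgO: 149.9·0.2185 + 1440·0.3172 = 489.5 t (target 489.4 t)
  SiO2: 1440·0.6329 + 205.7·0.5186 = 1018 t (target 1018 t)
  CaO: 149.9·0.3002 + 205.7·0.4785 = 143.4 t (target 143.4 t)
  SrO: 191.3·0.7039 = 134.7 t (target 134.6 t)
Consistency of the glass mass: total batch − LOI = 2000 t (the Σ of target masses is 2000 t; against the stated basis, 2000 t — any gap is answer rounding).
Summing the batch: Σ batch = 2202 t; Σ batch·LOI gives LOI loss = 201.7 t; as yield: glass ÷ batch → 90.84%.

Batch per 2000 t vitreous product:
  CaMg(CO3)2: 149.9 t
  Mg3Si4O10(OH)2: 1440 t
  ZnO: 215.0 t
  strontium carbonate: 191.3 t
  CaSiO3: 205.7 t
Total batch = 2202 t; LOI loss = 201.7 t; yield = 90.84%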